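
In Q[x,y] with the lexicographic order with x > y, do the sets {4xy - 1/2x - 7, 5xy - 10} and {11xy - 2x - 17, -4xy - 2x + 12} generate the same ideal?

No, the ideals differ.

Two ideals are equal iff their reduced Gröbner bases coincide (the reduced basis is unique for a fixed ordering).
Buchberger on the first generating set:
f_1 = 4xy - 1/2x - 7, LT = xy.
f_2 = 5xy - 10, LT = xy.

S(f_1,f_2): lcm = xy. S = -1/8x + 1/4.
  reduce S modulo (f_1, f_2):
  remainder -1/8x + 1/4 ≠ 0; add g_3 = -1/8x + 1/4 to the basis.

S(f_1,g_3): lcm = xy. S = -1/8x + 2y - 7/4.
  reduce S modulo (f_1, f_2, g_3):
  remainder 2y - 2 ≠ 0; add g_4 = 2y - 2 to the basis.

The other S-polynomials (S(f_2,g_3), S(f_1,g_4), S(f_2,g_4), S(g_3,g_4)) all reduce to 0 modulo the current basis, so we have a Gröbner basis.
Inter-reduce: drop elements whose leading term is divisible by another's, tail-reduce, and make monic.
Reduced Gröbner basis: {x - 2, y - 1}.

Buchberger on the second generating set:
h_1 = 11xy - 2x - 17, LT = xy.
h_2 = -4xy - 2x + 12, LT = xy.

S(h_1,h_2): lcm = xy. S = -15/22x + 16/11.
  reduce S modulo (h_1, h_2):
  remainder -15/22x + 16/11 ≠ 0; add k_3 = -15/22x + 16/11 to the basis.

S(h_1,k_3): lcm = xy. S = -2/11x + 32/15y - 17/11.
  reduce S modulo (h_1, h_2, k_3):
  remainder 32/15y - 29/15 ≠ 0; add k_4 = 32/15y - 29/15 to the basis.

The other S-polynomials (S(h_2,k_3), S(h_1,k_4), S(h_2,k_4), S(k_3,k_4)) all reduce to 0 modulo the current basis, so we have a Gröbner basis.
Inter-reduce: drop elements whose leading term is divisible by another's, tail-reduce, and make monic.
Reduced Gröbner basis: {x - 32/15, y - 29/32}.

The bases are distinct; the ideals are different.
The choice of monomial ordering does not affect the verdict — as long as both bases are computed under the same ordering, their equality decides ideal equality.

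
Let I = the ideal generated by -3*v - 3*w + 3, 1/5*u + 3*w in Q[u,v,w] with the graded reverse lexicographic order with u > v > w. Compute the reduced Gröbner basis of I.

f_1 = -3*v - 3*w + 3, LT = v.
f_2 = 1/5*u + 3*w, LT = u.

S(f_1,f_2): leading monomials are coprime, so the S-polynomial reduces to 0 (Buchberger's first criterion).
Every S-polynomial of the final basis reduces to 0, so we have a Gröbner basis.

G = {u + 15*w, v + w - 1}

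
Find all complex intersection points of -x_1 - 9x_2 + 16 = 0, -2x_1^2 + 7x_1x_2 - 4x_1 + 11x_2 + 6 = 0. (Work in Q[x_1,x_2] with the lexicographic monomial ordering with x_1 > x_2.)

Compute a lex Gröbner basis by Buchberger's algorithm.
f_1 = -x_1 - 9x_2 + 16, LT = x_1.
f_2 = -2x_1^2 + 7x_1x_2 - 4x_1 + 11x_2 + 6, LT = x_1^2.

S(f_1,f_2): lcm = x_1^2. S = 25/2x_1x_2 - 18x_1 + 11/2x_2 + 3.
  reduce S modulo (f_1, f_2):
  remainder -225/2x_2^2 + 735/2x_2 - 285 ≠ 0; add h_3 = -225/2x_2^2 + 735/2x_2 - 285 to the basis.

The other S-polynomials (S(f_1,h_3), S(f_2,h_3)) all reduce to 0 modulo the current basis, so we have a Gröbner basis.
Inter-reduce: drop elements whose leading term is divisible by another's, tail-reduce, and make monic.
Reduced Gröbner basis: {x_1 + 9x_2 - 16, x_2^2 - 49/15x_2 + 38/15}.

Elimination: the polynomial x_2^2 - 49/15x_2 + 38/15 lies in the elimination ideal for x_2, so x_2 ∈ {19/15, 2}. For each such x_2, the remaining basis elements (now univariate) give the rest of the solution.
  x_2 = 19/15: the earlier basis element becomes x_1 - 23/5 = 0, giving x_1 = 23/5 — point (23/5, 19/15).
  x_2 = 2: the earlier basis element becomes x_1 + 2 = 0, giving x_1 = -2 — point (-2, 2).
A lex Gröbner basis triangularizes the system, enabling back-substitution.

{(23/5, 19/15), (-2, 2)}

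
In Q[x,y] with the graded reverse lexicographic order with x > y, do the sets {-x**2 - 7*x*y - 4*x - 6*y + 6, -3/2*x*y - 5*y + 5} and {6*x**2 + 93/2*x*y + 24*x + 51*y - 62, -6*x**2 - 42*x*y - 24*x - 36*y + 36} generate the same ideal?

No, the ideals differ.

Since reduced Gröbner bases are canonical representatives of ideals under a given ordering, it suffices to compute and compare them.
Buchberger on the first generating set:
f_1 = -x**2 - 7*x*y - 4*x - 6*y + 6, LT = x**2.
f_2 = -3/2*x*y - 5*y + 5, LT = x*y.

S(f_1,f_2): lcm = x**2*y. S = 7*x*y**2 + 2/3*x*y + 6*y**2 + 10/3*x - 6*y.
  leading term x*y**2: subtract (-14/3*y)·f_2 from 7*x*y**2 + 2/3*x*y + 6*y**2 + 10/3*x - 6*y → 2/3*x*y - 52/3*y**2 + 10/3*x + 52/3*y
  leading term x*y: subtract (-4/9)·f_2 from 2/3*x*y - 52/3*y**2 + 10/3*x + 52/3*y → -52/3*y**2 + 10/3*x + 136/9*y + 20/9
  leading term y**2: no divisor's leading term divides it; move -52/3*y**2 to the remainder.
  leading term x: no divisor's leading term divides it; move 10/3*x to the remainder.
  leading term y: no divisor's leading term divides it; move 136/9*y to the remainder.
  leading term 1: no divisor's leading term divides it; move 20/9 to the remainder.
  remainder -52/3*y**2 + 10/3*x + 136/9*y + 20/9 ≠ 0; add g_3 = -52/3*y**2 + 10/3*x + 136/9*y + 20/9 to the basis.

S(f_1,g_3): leading monomials are coprime, so the S-polynomial reduces to 0 (Buchberger's first criterion).
S(f_2,g_3): lcm = x*y**2. S = 5/26*x**2 + 34/39*x*y + 10/3*y**2 + 5/39*x - 10/3*y.
  leading term x**2: subtract (-5/26)·f_1 from 5/26*x**2 + 34/39*x*y + 10/3*y**2 + 5/39*x - 10/3*y → -37/78*x*y + 10/3*y**2 - 25/39*x - 175/39*y + 15/13
  leading term x*y: subtract (37/117)·f_2 from -37/78*x*y + 10/3*y**2 - 25/39*x - 175/39*y + 15/13 → 10/3*y**2 - 25/39*x - 340/117*y - 50/117
  leading term y**2: subtract (-5/26)·g_3 from 10/3*y**2 - 25/39*x - 340/117*y - 50/117 → 0
  remainder 0.

Every S-polynomial of the final basis reduces to 0, so we have a Gröbner basis.
Inter-reduce: drop elements whose leading term is divisible by another's, tail-reduce, and make monic.
Reduced Gröbner basis: {x**2 + 4*x - 52/3*y + 52/3, x*y + 10/3*y - 10/3, y**2 - 5/26*x - 34/39*y - 5/39}.

Buchberger on the second generating set:
h_1 = 6*x**2 + 93/2*x*y + 24*x + 51*y - 62, LT = x**2.
h_2 = -6*x**2 - 42*x*y - 24*x - 36*y + 36, LT = x**2.

S(h_1,h_2): lcm = x**2. S = 3/4*x*y + 5/2*y - 13/3.
  leading term x*y: no divisor's leading term divides it; move 3/4*x*y to the remainder.
  leading term y: no divisor's leading term divides it; move 5/2*y to the remainder.
  leading term 1: no divisor's leading term divides it; move -13/3 to the remainder.
  remainder 3/4*x*y + 5/2*y - 13/3 ≠ 0; add k_3 = 3/4*x*y + 5/2*y - 13/3 to the basis.

S(h_1,k_3): lcm = x**2*y. S = 31/4*x*y**2 + 2/3*x*y + 17/2*y**2 + 52/9*x - 31/3*y.
  leading term x*y**2: subtract (31/3*y)·k_3 from 31/4*x*y**2 + 2/3*x*y + 17/2*y**2 + 52/9*x - 31/3*y → 2/3*x*y - 52/3*y**2 + 52/9*x + 310/9*y
  leading term x*y: subtract (8/9)·k_3 from 2/3*x*y - 52/3*y**2 + 52/9*x + 310/9*y → -52/3*y**2 + 52/9*x + 290/9*y + 104/27
  leading term y**2: no divisor's leading term divides it; move -52/3*y**2 to the remainder.
  leading term x: no divisor's leading term divides it; move 52/9*x to the remainder.
  leading term y: no divisor's leading term divides it; move 290/9*y to the remainder.
  leading term 1: no divisor's leading term divides it; move 104/27 to the remainder.
  remainder -52/3*y**2 + 52/9*x + 290/9*y + 104/27 ≠ 0; add k_4 = -52/3*y**2 + 52/9*x + 290/9*y + 104/27 to the basis.

S(h_2,k_3): lcm = x**2*y. S = 7*x*y**2 + 2/3*x*y + 6*y**2 + 52/9*x - 6*y.
  leading term x*y**2: subtract (28/3*y)·k_3 from 7*x*y**2 + 2/3*x*y + 6*y**2 + 52/9*x - 6*y → 2/3*x*y - 52/3*y**2 + 52/9*x + 310/9*y
  leading term x*y: subtract (8/9)·k_3 from 2/3*x*y - 52/3*y**2 + 52/9*x + 310/9*y → -52/3*y**2 + 52/9*x + 290/9*y + 104/27
  leading term y**2: subtract (1)·k_4 from -52/3*y**2 + 52/9*x + 290/9*y + 104/27 → 0
  remainder 0.

S(h_1,k_4): leading monomials are coprime, so the S-polynomial reduces to 0 (Buchberger's first criterion).
S(h_2,k_4): leading monomials are coprime, so the S-polynomial reduces to 0 (Buchberger's first criterion).
S(k_3,k_4): lcm = x*y**2. S = 1/3*x**2 + 145/78*x*y + 10/3*y**2 + 2/9*x - 52/9*y.
  leading term x**2: subtract (1/18)·h_1 from 1/3*x**2 + 145/78*x*y + 10/3*y**2 + 2/9*x - 52/9*y → -113/156*x*y + 10/3*y**2 - 10/9*x - 155/18*y + 31/9
  leading term x*y: subtract (-113/117)·k_3 from -113/156*x*y + 10/3*y**2 - 10/9*x - 155/18*y + 31/9 → 10/3*y**2 - 10/9*x - 725/117*y - 20/27
  leading term y**2: subtract (-5/26)·k_4 from 10/3*y**2 - 10/9*x - 725/117*y - 20/27 → 0
  remainder 0.

Every S-polynomial of the final basis reduces to 0, so we have a Gröbner basis.
Inter-reduce: drop elements whose leading term is divisible by another's, tail-reduce, and make monic.
Reduced Gröbner basis: {x**2 + 4*x - 52/3*y + 310/9, x*y + 10/3*y - 52/9, y**2 - 1/3*x - 145/78*y - 2/9}.

The bases are distinct; the ideals are different.
The choice of monomial ordering does not affect the verdict — as long as both bases are computed under the same ordering, their equality decides ideal equality.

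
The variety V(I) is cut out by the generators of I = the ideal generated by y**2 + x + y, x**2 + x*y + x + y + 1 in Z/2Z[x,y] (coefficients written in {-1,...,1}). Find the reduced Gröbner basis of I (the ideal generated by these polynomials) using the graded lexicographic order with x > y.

Buchberger's algorithm terminates because the ascending chain of leading-term ideals stabilizes.

f_1 = y**2 + x + y, LT = y**2.
f_2 = x**2 + x*y + x + y + 1, LT = x**2.

S(f_1,f_2): leading monomials are coprime, so the S-polynomial reduces to 0 (Buchberger's first criterion).
Every S-polynomial of the final basis reduces to 0, so we have a Gröbner basis.

G = {x**2 + x*y + x + y + 1, y**2 + x + y}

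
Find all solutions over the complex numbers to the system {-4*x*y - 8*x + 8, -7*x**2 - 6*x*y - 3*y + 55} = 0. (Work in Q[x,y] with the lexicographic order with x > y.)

Compute a lex Gröbner basis by Buchberger's algorithm.
f_1 = -4*x*y - 8*x + 8, LT = x*y.
f_2 = -7*x**2 - 6*x*y - 3*y + 55, LT = x**2.

S(f_1,f_2): lcm = x**2*y. S = 2*x**2 - 6/7*x*y**2 - 2*x - 3/7*y**2 + 55/7*y.
  leading term x**2: subtract (-2/7)·f_2 from 2*x**2 - 6/7*x*y**2 - 2*x - 3/7*y**2 + 55/7*y → -6/7*x*y**2 - 12/7*x*y - 2*x - 3/7*y**2 + 7*y + 110/7
  leading term x*y**2: subtract (3/14*y)·f_1 from -6/7*x*y**2 - 12/7*x*y - 2*x - 3/7*y**2 + 7*y + 110/7 → -2*x - 3/7*y**2 + 37/7*y + 110/7
  leading term x: no divisor's leading term divides it; move -2*x to the remainder.
  leading term y**2: no divisor's leading term divides it; move -3/7*y**2 to the remainder.
  leading term y: no divisor's leading term divides it; move 37/7*y to the remainder.
  leading term 1: no divisor's leading term divides it; move 110/7 to the remainder.
  remainder -2*x - 3/7*y**2 + 37/7*y + 110/7 ≠ 0; add h_3 = -2*x - 3/7*y**2 + 37/7*y + 110/7 to the basis.

S(f_1,h_3): lcm = x*y. S = 2*x - 3/14*y**3 + 37/14*y**2 + 55/7*y - 2.
  leading term x: subtract (-1)·h_3 from 2*x - 3/14*y**3 + 37/14*y**2 + 55/7*y - 2 → -3/14*y**3 + 31/14*y**2 + 92/7*y + 96/7
  leading term y**3: no divisor's leading term divides it; move -3/14*y**3 to the remainder.
  leading term y**2: no divisor's leading term divides it; move 31/14*y**2 to the remainder.
  leading term y: no divisor's leading term divides it; move 92/7*y to the remainder.
  leading term 1: no divisor's leading term divides it; move 96/7 to the remainder.
  remainder -3/14*y**3 + 31/14*y**2 + 92/7*y + 96/7 ≠ 0; add h_4 = -3/14*y**3 + 31/14*y**2 + 92/7*y + 96/7 to the basis.

S(f_2,h_3): lcm = x**2. S = -3/14*x*y**2 + 7/2*x*y + 55/7*x + 3/7*y - 55/7.
  leading term x*y**2: subtract (3/56*y)·f_1 from -3/14*x*y**2 + 7/2*x*y + 55/7*x + 3/7*y - 55/7 → 55/14*x*y + 55/7*x - 55/7
  leading term x*y: subtract (-55/56)·f_1 from 55/14*x*y + 55/7*x - 55/7 → 0
  remainder 0.

S(f_1,h_4): lcm = x*y**3. S = 37/3*x*y**2 + 184/3*x*y + 64*x - 2*y**2.
  leading term x*y**2: subtract (-37/12*y)·f_1 from 37/3*x*y**2 + 184/3*x*y + 64*x - 2*y**2 → 110/3*x*y + 64*x - 2*y**2 + 74/3*y
  leading term x*y: subtract (-55/6)·f_1 from 110/3*x*y + 64*x - 2*y**2 + 74/3*y → -28/3*x - 2*y**2 + 74/3*y + 220/3
  leading term x: subtract (14/3)·h_3 from -28/3*x - 2*y**2 + 74/3*y + 220/3 → 0
  remainder 0.

S(f_2,h_4): leading monomials are coprime, so the S-polynomial reduces to 0 (Buchberger's first criterion).
S(h_3,h_4): leading monomials are coprime, so the S-polynomial reduces to 0 (Buchberger's first criterion).
Every S-polynomial of the final basis reduces to 0, so we have a Gröbner basis.
Inter-reduce: drop elements whose leading term is divisible by another's, tail-reduce, and make monic.
Reduced Gröbner basis: {x + 3/14*y**2 - 37/14*y - 55/7, y**3 - 31/3*y**2 - 184/3*y - 64}.

Since the basis is lex-ordered, y**3 - 31/3*y**2 - 184/3*y - 64 is univariate in y. Its roots are {-3, 20/3 - 4*sqrt(37)/3, 20/3 + 4*sqrt(37)/3}. Back-substituting each root into the other basis elements fixes the other coordinates.
  y = -3: the earlier basis element becomes x + 2 = 0, giving x = -2 — point (-2, -3).
  y = 20/3 - 4*sqrt(37)/3: the earlier basis element becomes x - 13/7 - 2*sqrt(37)/7 = 0, giving x = 2*sqrt(37)/7 + 13/7 — point (2*sqrt(37)/7 + 13/7, 20/3 - 4*sqrt(37)/3).
  y = 20/3 + 4*sqrt(37)/3: the earlier basis element becomes x - 13/7 + 2*sqrt(37)/7 = 0, giving x = 13/7 - 2*sqrt(37)/7 — point (13/7 - 2*sqrt(37)/7, 20/3 + 4*sqrt(37)/3).
Check: every point annihilates each of the original generators.

{(-2, -3), (2*sqrt(37)/7 + 13/7, 20/3 - 4*sqrt(37)/3), (13/7 - 2*sqrt(37)/7, 20/3 + 4*sqrt(37)/3)}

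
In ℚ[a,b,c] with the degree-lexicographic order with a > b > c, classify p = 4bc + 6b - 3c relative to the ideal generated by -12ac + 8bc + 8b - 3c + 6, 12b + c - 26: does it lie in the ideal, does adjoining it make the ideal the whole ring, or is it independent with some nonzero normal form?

First compute the reduced Gröbner basis of I by Buchberger's algorithm.
f_1 = -12ac + 8bc + 8b - 3c + 6, LT = ac.
f_2 = 12b + c - 26, LT = b.

The S-polynomials (S(f_1,f_2)) all reduce to 0 modulo the current basis, so we have a Gröbner basis.
Inter-reduce: drop elements whose leading term is divisible by another's, tail-reduce, and make monic.
Reduced Gröbner basis: {ac + 1/18c² - 41/36c - 35/18, b + 1/12c - 13/6}.
Label its elements g_1 = ac + 1/18c² - 41/36c - 35/18, g_2 = b + 1/12c - 13/6.

Reduce p = 4bc + 6b - 3c modulo G:
  leading term bc: subtract (4c)·g_2 from 4bc + 6b - 3c → -⅓c² + 6b + 17/3c
  leading term c²: no divisor's leading term divides it; move -⅓c² to the remainder.
  leading term b: subtract (6)·g_2 from 6b + 17/3c → 31/6c + 13
  leading term c: no divisor's leading term divides it; move 31/6c to the remainder.
  leading term 1: no divisor's leading term divides it; move 13 to the remainder.
  normal form = -⅓c² + 31/6c + 13.
The normal form is nonzero, so p ∉ I. Since p minus its normal form lies in I, I + (p) = I + (r) where r = -⅓c² + 31/6c + 13; decide whether this ideal is the whole ring.
Run Buchberger on G together with r (pairs among the g_i already reduce to 0 since G is a Gröbner basis):
g_1 = ac + 1/18c² - 41/36c - 35/18, LT = ac.
g_2 = b + 1/12c - 13/6, LT = b.
r = -⅓c² + 31/6c + 13, LT = c².

S(g_1,r): lcm = ac². S = 1/18c³ + 31/2ac - 41/36c² + 39a - 35/18c.
  leading term c³: subtract (-⅙c)·r from 1/18c³ + 31/2ac - 41/36c² + 39a - 35/18c → 31/2ac - 5/18c² + 39a + 2/9c
  leading term ac: subtract (31/2)·g_1 from 31/2ac - 5/18c² + 39a + 2/9c → -41/36c² + 39a + 143/8c + 1085/36
  leading term c²: subtract (41/12)·r from -41/36c² + 39a + 143/8c + 1085/36 → 39a + 2/9c - 257/18
  leading term a: no divisor's leading term divides it; move 39a to the remainder.
  leading term c: no divisor's leading term divides it; move 2/9c to the remainder.
  leading term 1: no divisor's leading term divides it; move -257/18 to the remainder.
  remainder 39a + 2/9c - 257/18 ≠ 0; add m_4 = 39a + 2/9c - 257/18 to the basis.

The other S-polynomials (S(g_1,g_2), S(g_2,r), S(g_1,m_4), S(g_2,m_4), S(r,m_4)) all reduce to 0 modulo the current basis, so we have a Gröbner basis.
Inter-reduce: drop elements whose leading term is divisible by another's, tail-reduce, and make monic.
Reduced Gröbner basis: {c² - 31/2c - 39, a + 2/351c - 257/702, b + 1/12c - 13/6}.
The reduced Gröbner basis of I + (p) is {c² - 31/2c - 39, a + 2/351c - 257/702, b + 1/12c - 13/6} ≠ {1}, a proper ideal, so the enlarged system stays consistent: p is independent of I, with normal form -⅓c² + 31/6c + 13.

4bc + 6b - 3c is independent of I; its normal form modulo I is -⅓c² + 31/6c + 13.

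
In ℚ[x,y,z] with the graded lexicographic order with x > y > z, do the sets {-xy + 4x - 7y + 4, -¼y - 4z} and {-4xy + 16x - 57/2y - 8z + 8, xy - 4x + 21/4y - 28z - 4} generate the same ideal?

No, the ideals differ.

Equality of ideals is decidable: compute both reduced Gröbner bases (unique for the ordering) and check whether they agree.
Buchberger on the first generating set:
f_1 = -xy + 4x - 7y + 4, LT = xy.
f_2 = -¼y - 4z, LT = y.

S(f_1,f_2): lcm = xy. S = -16xz - 4x + 7y - 4.
  leading term xz: no divisor's leading term divides it; move -16xz to the remainder.
  leading term x: no divisor's leading term divides it; move -4x to the remainder.
  leading term y: subtract (-28)·f_2 from 7y - 4 → -112z - 4
  leading term z: no divisor's leading term divides it; move -112z to the remainder.
  leading term 1: no divisor's leading term divides it; move -4 to the remainder.
  remainder -16xz - 4x - 112z - 4 ≠ 0; add g_3 = -16xz - 4x - 112z - 4 to the basis.

The other S-polynomials (S(f_1,g_3), S(f_2,g_3)) all reduce to 0 modulo the current basis, so we have a Gröbner basis.
Inter-reduce: drop elements whose leading term is divisible by another's, tail-reduce, and make monic.
Reduced Gröbner basis: {xz + ¼x + 7z + ¼, y + 16z}.

Buchberger on the second generating set:
h_1 = -4xy + 16x - 57/2y - 8z + 8, LT = xy.
h_2 = xy - 4x + 21/4y - 28z - 4, LT = xy.

S(h_1,h_2): lcm = xy. S = 15/8y + 30z + 2.
  leading term y: no divisor's leading term divides it; move 15/8y to the remainder.
  leading term z: no divisor's leading term divides it; move 30z to the remainder.
  leading term 1: no divisor's leading term divides it; move 2 to the remainder.
  remainder 15/8y + 30z + 2 ≠ 0; add k_3 = 15/8y + 30z + 2 to the basis.

S(h_1,k_3): lcm = xy. S = -16xz - 76/15x + 57/8y + 2z - 2.
  leading term xz: no divisor's leading term divides it; move -16xz to the remainder.
  leading term x: no divisor's leading term divides it; move -76/15x to the remainder.
  leading term y: subtract (19/5)·k_3 from 57/8y + 2z - 2 → -112z - 48/5
  leading term z: no divisor's leading term divides it; move -112z to the remainder.
  leading term 1: no divisor's leading term divides it; move -48/5 to the remainder.
  remainder -16xz - 76/15x - 112z - 48/5 ≠ 0; add k_4 = -16xz - 76/15x - 112z - 48/5 to the basis.

The other S-polynomials (S(h_2,k_3), S(h_1,k_4), S(h_2,k_4), S(k_3,k_4)) all reduce to 0 modulo the current basis, so we have a Gröbner basis.
Inter-reduce: drop elements whose leading term is divisible by another's, tail-reduce, and make monic.
Reduced Gröbner basis: {xz + 19/60x + 7z + ⅗, y + 16z + 16/15}.

Since the reduced bases disagree, the two ideals are not the same.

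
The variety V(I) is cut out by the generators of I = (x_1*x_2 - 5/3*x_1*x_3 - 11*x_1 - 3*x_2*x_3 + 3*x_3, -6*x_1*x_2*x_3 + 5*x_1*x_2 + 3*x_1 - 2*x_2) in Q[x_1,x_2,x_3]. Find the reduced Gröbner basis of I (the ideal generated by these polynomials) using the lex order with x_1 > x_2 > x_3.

f_1 = x_1*x_2 - 5/3*x_1*x_3 - 11*x_1 - 3*x_2*x_3 + 3*x_3, LT = x_1*x_2.
f_2 = -6*x_1*x_2*x_3 + 5*x_1*x_2 + 3*x_1 - 2*x_2, LT = x_1*x_2*x_3.

S(f_1,f_2): lcm = x_1*x_2*x_3. S = 5/6*x_1*x_2 - 5/3*x_1*x_3**2 - 11*x_1*x_3 + 1/2*x_1 - 3*x_2*x_3**2 - 1/3*x_2 + 3*x_3**2.
  reduce S modulo (f_1, f_2):
  remainder -5/3*x_1*x_3**2 - 173/18*x_1*x_3 + 29/3*x_1 - 3*x_2*x_3**2 + 5/2*x_2*x_3 - 1/3*x_2 + 3*x_3**2 - 5/2*x_3 ≠ 0; add g_3 = -5/3*x_1*x_3**2 - 173/18*x_1*x_3 + 29/3*x_1 - 3*x_2*x_3**2 + 5/2*x_2*x_3 - 1/3*x_2 + 3*x_3**2 - 5/2*x_3 to the basis.

S(f_1,g_3): lcm = x_1*x_2*x_3**2. S = -173/30*x_1*x_2*x_3 + 29/5*x_1*x_2 - 5/3*x_1*x_3**3 - 11*x_1*x_3**2 - 9/5*x_2**2*x_3**2 + 3/2*x_2**2*x_3 - 1/5*x_2**2 - 3*x_2*x_3**3 + 9/5*x_2*x_3**2 - 3/2*x_2*x_3 + 3*x_3**3.
  reduce S modulo (f_1, f_2, g_3):
  remainder -9/5*x_2**2*x_3**2 + 3/2*x_2**2*x_3 - 1/5*x_2**2 + 9/5*x_2*x_3**2 - 4/15*x_2*x_3 + 11/5*x_2 - 9/10*x_3 ≠ 0; add g_4 = -9/5*x_2**2*x_3**2 + 3/2*x_2**2*x_3 - 1/5*x_2**2 + 9/5*x_2*x_3**2 - 4/15*x_2*x_3 + 11/5*x_2 - 9/10*x_3 to the basis.

The other S-polynomials (S(f_2,g_3), S(f_1,g_4), S(f_2,g_4), S(g_3,g_4)) all reduce to 0 modulo the current basis, so we have a Gröbner basis.
Inter-reduce: drop elements whose leading term is divisible by another's, tail-reduce, and make monic.

G = {x_1*x_2 - 5/3*x_1*x_3 - 11*x_1 - 3*x_2*x_3 + 3*x_3, x_1*x_3**2 + 173/30*x_1*x_3 - 29/5*x_1 + 9/5*x_2*x_3**2 - 3/2*x_2*x_3 + 1/5*x_2 - 9/5*x_3**2 + 3/2*x_3, x_2**2*x_3**2 - 5/6*x_2**2*x_3 + 1/9*x_2**2 - x_2*x_3**2 + 4/27*x_2*x_3 - 11/9*x_2 + 1/2*x_3}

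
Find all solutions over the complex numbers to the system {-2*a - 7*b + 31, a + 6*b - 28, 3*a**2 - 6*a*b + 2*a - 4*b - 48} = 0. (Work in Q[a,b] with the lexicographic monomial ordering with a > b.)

{(-2, 5)}

Compute a lex Gröbner basis by Buchberger's algorithm.
f_1 = -2*a - 7*b + 31, LT = a.
f_2 = a + 6*b - 28, LT = a.
f_3 = 3*a**2 - 6*a*b + 2*a - 4*b - 48, LT = a**2.

S(f_1,f_2): lcm = a. S = -5/2*b + 25/2.
  reduce S modulo (f_1, f_2, f_3):
  remainder -5/2*b + 25/2 ≠ 0; add h_4 = -5/2*b + 25/2 to the basis.

The other S-polynomials (S(f_1,f_3), S(f_2,f_3), S(f_1,h_4), S(f_2,h_4), S(f_3,h_4)) all reduce to 0 modulo the current basis, so we have a Gröbner basis.
Inter-reduce: drop elements whose leading term is divisible by another's, tail-reduce, and make monic.
Reduced Gröbner basis: {a + 2, b - 5}.

The lex basis is triangular: the last element involves only b. Solving b - 5 = 0 gives b ∈ {5}; substituting each value into the earlier elements determines the remaining variables.
  b = 5: the earlier basis element becomes a + 2 = 0, giving a = -2 — point (-2, 5).
This is the nonlinear analogue of row-reducing a linear system.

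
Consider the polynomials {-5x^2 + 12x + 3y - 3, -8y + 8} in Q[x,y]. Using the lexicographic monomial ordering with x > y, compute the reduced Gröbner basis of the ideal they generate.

G = {x^2 - 12/5x, y - 1}

f_1 = -5x^2 + 12x + 3y - 3, LT = x^2.
f_2 = -8y + 8, LT = y.

The S-polynomials (S(f_1,f_2)) all reduce to 0 modulo the current basis, so we have a Gröbner basis.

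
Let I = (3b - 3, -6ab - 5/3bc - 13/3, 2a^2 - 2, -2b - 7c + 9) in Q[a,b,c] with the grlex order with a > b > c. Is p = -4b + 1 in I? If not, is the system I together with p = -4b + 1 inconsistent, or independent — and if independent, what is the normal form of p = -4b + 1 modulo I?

Adjoining -4b + 1 makes the ideal the whole ring: the system is inconsistent.

First compute the reduced Gröbner basis of I by Buchberger's algorithm.
f_1 = 3b - 3, LT = b.
f_2 = -6ab - 5/3bc - 13/3, LT = ab.
f_3 = 2a^2 - 2, LT = a^2.
f_4 = -2b - 7c + 9, LT = b.

S(f_1,f_2): lcm = ab. S = -5/18bc - a - 13/18.
  leading term bc: subtract (-5/54c)·f_1 from -5/18bc - a - 13/18 → -a - 5/18c - 13/18
  leading term a: no divisor's leading term divides it; move -a to the remainder.
  leading term c: no divisor's leading term divides it; move -5/18c to the remainder.
  leading term 1: no divisor's leading term divides it; move -13/18 to the remainder.
  remainder -a - 5/18c - 13/18 ≠ 0; add h_5 = -a - 5/18c - 13/18 to the basis.

S(f_1,f_4): lcm = b. S = -7/2c + 7/2.
  leading term c: no divisor's leading term divides it; move -7/2c to the remainder.
  leading term 1: no divisor's leading term divides it; move 7/2 to the remainder.
  remainder -7/2c + 7/2 ≠ 0; add h_6 = -7/2c + 7/2 to the basis.

The other S-polynomials (S(f_1,f_3), S(f_2,f_3), S(f_2,f_4), S(f_3,f_4), S(f_1,h_5), S(f_2,h_5), S(f_3,h_5), S(f_4,h_5), S(f_1,h_6), S(f_2,h_6), S(f_3,h_6), S(f_4,h_6), S(h_5,h_6)) all reduce to 0 modulo the current basis, so we have a Gröbner basis.
Inter-reduce: drop elements whose leading term is divisible by another's, tail-reduce, and make monic.
Reduced Gröbner basis: {a + 1, b - 1, c - 1}.
Label its elements g_1 = a + 1, g_2 = b - 1, g_3 = c - 1.

Reduce p = -4b + 1 modulo G:
  leading term b: subtract (-4)·g_2 from -4b + 1 → -3
  leading term 1: no divisor's leading term divides it; move -3 to the remainder.
  normal form = -3.
The normal form is nonzero, so p ∉ I. Since p minus its normal form lies in I, I + (p) = I + (r) where r = -3; decide whether this ideal is the whole ring.
Here r = -3 is a nonzero constant, hence a unit: 1 ∈ I + (p), the Gröbner basis of I + (p) is {1}, and the enlarged system has no common solution — adjoining p is inconsistent.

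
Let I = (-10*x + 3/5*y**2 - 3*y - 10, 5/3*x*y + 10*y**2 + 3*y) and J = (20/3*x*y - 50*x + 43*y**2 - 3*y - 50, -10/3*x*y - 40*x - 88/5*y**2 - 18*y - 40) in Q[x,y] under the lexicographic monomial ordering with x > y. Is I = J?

Yes, the ideals are equal.

For a fixed monomial order, each ideal has a unique reduced Gröbner basis; comparing bases decides equality.
Buchberger on the first generating set:
f_1 = -10*x + 3/5*y**2 - 3*y - 10, LT = x.
f_2 = 5/3*x*y + 10*y**2 + 3*y, LT = x*y.

S(f_1,f_2): lcm = x*y. S = -3/50*y**3 - 57/10*y**2 - 4/5*y.
  leading term y**3: no divisor's leading term divides it; move -3/50*y**3 to the remainder.
  leading term y**2: no divisor's leading term divides it; move -57/10*y**2 to the remainder.
  leading term y: no divisor's leading term divides it; move -4/5*y to the remainder.
  remainder -3/50*y**3 - 57/10*y**2 - 4/5*y ≠ 0; add g_3 = -3/50*y**3 - 57/10*y**2 - 4/5*y to the basis.

The other S-polynomials (S(f_1,g_3), S(f_2,g_3)) all reduce to 0 modulo the current basis, so we have a Gröbner basis.
Inter-reduce: drop elements whose leading term is divisible by another's, tail-reduce, and make monic.
Reduced Gröbner basis: {x - 3/50*y**2 + 3/10*y + 1, y**3 + 95*y**2 + 40/3*y}.

Buchberger on the second generating set:
h_1 = 20/3*x*y - 50*x + 43*y**2 - 3*y - 50, LT = x*y.
h_2 = -10/3*x*y - 40*x - 88/5*y**2 - 18*y - 40, LT = x*y.

S(h_1,h_2): lcm = x*y. S = -39/2*x + 117/100*y**2 - 117/20*y - 39/2.
  leading term x: no divisor's leading term divides it; move -39/2*x to the remainder.
  leading term y**2: no divisor's leading term divides it; move 117/100*y**2 to the remainder.
  leading term y: no divisor's leading term divides it; move -117/20*y to the remainder.
  leading term 1: no divisor's leading term divides it; move -39/2 to the remainder.
  remainder -39/2*x + 117/100*y**2 - 117/20*y - 39/2 ≠ 0; add k_3 = -39/2*x + 117/100*y**2 - 117/20*y - 39/2 to the basis.

S(h_1,k_3): lcm = x*y. S = -15/2*x + 3/50*y**3 + 123/20*y**2 - 29/20*y - 15/2.
  leading term x: subtract (5/13)·k_3 from -15/2*x + 3/50*y**3 + 123/20*y**2 - 29/20*y - 15/2 → 3/50*y**3 + 57/10*y**2 + 4/5*y
  leading term y**3: no divisor's leading term divides it; move 3/50*y**3 to the remainder.
  leading term y**2: no divisor's leading term divides it; move 57/10*y**2 to the remainder.
  leading term y: no divisor's leading term divides it; move 4/5*y to the remainder.
  remainder 3/50*y**3 + 57/10*y**2 + 4/5*y ≠ 0; add k_4 = 3/50*y**3 + 57/10*y**2 + 4/5*y to the basis.

The other S-polynomials (S(h_2,k_3), S(h_1,k_4), S(h_2,k_4), S(k_3,k_4)) all reduce to 0 modulo the current basis, so we have a Gröbner basis.
Inter-reduce: drop elements whose leading term is divisible by another's, tail-reduce, and make monic.
Reduced Gröbner basis: {x - 3/50*y**2 + 3/10*y + 1, y**3 + 95*y**2 + 40/3*y}.

The two bases agree; hence the ideals are identical.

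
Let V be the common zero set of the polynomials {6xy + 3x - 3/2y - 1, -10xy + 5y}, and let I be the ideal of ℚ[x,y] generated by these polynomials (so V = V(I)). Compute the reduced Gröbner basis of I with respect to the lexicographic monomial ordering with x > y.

f_1 = 6xy + 3x - 3/2y - 1, LT = xy.
f_2 = -10xy + 5y, LT = xy.

S(f_1,f_2): lcm = xy. S = ½x + ¼y - ⅙.
  leading term x: no divisor's leading term divides it; move ½x to the remainder.
  leading term y: no divisor's leading term divides it; move ¼y to the remainder.
  leading term 1: no divisor's leading term divides it; move -⅙ to the remainder.
  remainder ½x + ¼y - ⅙ ≠ 0; add g_3 = ½x + ¼y - ⅙ to the basis.

S(f_1,g_3): lcm = xy. S = ½x - ½y² + 1/12y - ⅙.
  leading term x: subtract (1)·g_3 from ½x - ½y² + 1/12y - ⅙ → -½y² - ⅙y
  leading term y²: no divisor's leading term divides it; move -½y² to the remainder.
  leading term y: no divisor's leading term divides it; move -⅙y to the remainder.
  remainder -½y² - ⅙y ≠ 0; add g_4 = -½y² - ⅙y to the basis.

The other S-polynomials (S(f_2,g_3), S(f_1,g_4), S(f_2,g_4), S(g_3,g_4)) all reduce to 0 modulo the current basis, so we have a Gröbner basis.
Inter-reduce: drop elements whose leading term is divisible by another's, tail-reduce, and make monic.

G = {x + ½y - ⅓, y² + ⅓y}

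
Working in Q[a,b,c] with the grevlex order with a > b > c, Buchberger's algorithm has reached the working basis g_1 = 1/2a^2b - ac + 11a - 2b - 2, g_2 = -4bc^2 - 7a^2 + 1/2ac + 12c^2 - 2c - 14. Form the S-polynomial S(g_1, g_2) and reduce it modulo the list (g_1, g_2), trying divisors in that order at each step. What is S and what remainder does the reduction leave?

lcm(LM(g_1), LM(g_2)) = a^2bc^2.
S = (lcm/LT(g_1))·g_1 − (lcm/LT(g_2))·g_2 = -7/4a^4 + 1/8a^3c + 3a^2c^2 - 2ac^3 - 1/2a^2c + 22ac^2 - 4bc^2 - 7/2a^2 - 4c^2.
Reduce S modulo (g_1, g_2) in that order:
  leading term a^4: no divisor's leading term divides it; move -7/4a^4 to the remainder.
  leading term a^3c: no divisor's leading term divides it; move 1/8a^3c to the remainder.
  leading term a^2c^2: no divisor's leading term divides it; move 3a^2c^2 to the remainder.
  leading term ac^3: no divisor's leading term divides it; move -2ac^3 to the remainder.
  leading term a^2c: no divisor's leading term divides it; move -1/2a^2c to the remainder.
  leading term ac^2: no divisor's leading term divides it; move 22ac^2 to the remainder.
  leading term bc^2: subtract (1)·g_2 from -4bc^2 - 7/2a^2 - 4c^2 → 7/2a^2 - 1/2ac - 16c^2 + 2c + 14
  leading term a^2: no divisor's leading term divides it; move 7/2a^2 to the remainder.
  leading term ac: no divisor's leading term divides it; move -1/2ac to the remainder.
  leading term c^2: no divisor's leading term divides it; move -16c^2 to the remainder.
  leading term c: no divisor's leading term divides it; move 2c to the remainder.
  leading term 1: no divisor's leading term divides it; move 14 to the remainder.
The remainder -7/4a^4 + 1/8a^3c + 3a^2c^2 - 2ac^3 - 1/2a^2c + 22ac^2 + 7/2a^2 - 1/2ac - 16c^2 + 2c + 14 is nonzero, so it would be added as the next basis element.

S(g_1, g_2) = -7/4a^4 + 1/8a^3c + 3a^2c^2 - 2ac^3 - 1/2a^2c + 22ac^2 - 4bc^2 - 7/2a^2 - 4c^2; remainder on division = -7/4a^4 + 1/8a^3c + 3a^2c^2 - 2ac^3 - 1/2a^2c + 22ac^2 + 7/2a^2 - 1/2ac - 16c^2 + 2c + 14.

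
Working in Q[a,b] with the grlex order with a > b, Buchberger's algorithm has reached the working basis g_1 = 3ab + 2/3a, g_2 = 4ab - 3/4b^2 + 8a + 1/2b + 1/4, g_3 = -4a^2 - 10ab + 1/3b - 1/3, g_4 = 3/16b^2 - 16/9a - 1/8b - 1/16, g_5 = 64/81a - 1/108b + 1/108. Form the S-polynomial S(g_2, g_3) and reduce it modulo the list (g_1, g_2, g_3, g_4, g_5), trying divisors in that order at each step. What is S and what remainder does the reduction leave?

S(g_2, g_3) = -43/16ab^2 + 2a^2 + 1/8ab + 1/12b^2 + 1/16a - 1/12b; remainder on division = 5899/36864b - 5899/36864.

lcm(LM(g_2), LM(g_3)) = a^2b.
S = (lcm/LT(g_2))·g_2 − (lcm/LT(g_3))·g_3 = -43/16ab^2 + 2a^2 + 1/8ab + 1/12b^2 + 1/16a - 1/12b.
Reduce S modulo (g_1, g_2, g_3, g_4, g_5) in that order:
  leading term ab^2: subtract (-43/48b)·g_1 from -43/16ab^2 + 2a^2 + 1/8ab + 1/12b^2 + 1/16a - 1/12b → 2a^2 + 13/18ab + 1/12b^2 + 1/16a - 1/12b
  leading term a^2: subtract (-1/2)·g_3 from 2a^2 + 13/18ab + 1/12b^2 + 1/16a - 1/12b → -77/18ab + 1/12b^2 + 1/16a + 1/12b - 1/6
  leading term ab: subtract (-77/54)·g_1 from -77/18ab + 1/12b^2 + 1/16a + 1/12b - 1/6 → 1/12b^2 + 1313/1296a + 1/12b - 1/6
  leading term b^2: subtract (4/9)·g_4 from 1/12b^2 + 1313/1296a + 1/12b - 1/6 → 779/432a + 5/36b - 5/36
  leading term a: subtract (2337/1024)·g_5 from 779/432a + 5/36b - 5/36 → 5899/36864b - 5899/36864
  leading term b: no divisor's leading term divides it; move 5899/36864b to the remainder.
  leading term 1: no divisor's leading term divides it; move -5899/36864 to the remainder.
The remainder 5899/36864b - 5899/36864 is nonzero, so it would be added as the next basis element.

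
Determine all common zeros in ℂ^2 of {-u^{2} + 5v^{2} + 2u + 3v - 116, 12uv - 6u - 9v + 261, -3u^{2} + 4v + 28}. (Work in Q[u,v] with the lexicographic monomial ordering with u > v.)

Compute a lex Gröbner basis by Buchberger's algorithm.
f_1 = -u^{2} + 2u + 5v^{2} + 3v - 116, LT = u^{2}.
f_2 = 12uv - 6u - 9v + 261, LT = uv.
f_3 = -3u^{2} + 4v + 28, LT = u^{2}.

S(f_1,f_2): lcm = u^{2}v. S = \tfrac{1}{2}u^{2} - \tfrac{5}{4}uv - \tfrac{87}{4}u - 5v^{3} - 3v^{2} + 116v.
  reduce S modulo (f_1, f_2, f_3):
  remainder -\tfrac{171}{8}u - 5v^{3} - \tfrac{1}{2}v^{2} + \tfrac{1865}{16}v - \tfrac{493}{16} ≠ 0; add h_4 = -\tfrac{171}{8}u - 5v^{3} - \tfrac{1}{2}v^{2} + \tfrac{1865}{16}v - \tfrac{493}{16} to the basis.

S(f_1,f_3): lcm = u^{2}. S = -2u - 5v^{2} - \tfrac{5}{3}v + \tfrac{376}{3}.
  reduce S modulo (f_1, f_2, f_3, h_4):
  remainder \tfrac{80}{171}v^{3} - \tfrac{847}{171}v^{2} - \tfrac{2150}{171}v + \tfrac{21925}{171} ≠ 0; add h_5 = \tfrac{80}{171}v^{3} - \tfrac{847}{171}v^{2} - \tfrac{2150}{171}v + \tfrac{21925}{171} to the basis.

S(f_2,f_3): lcm = u^{2}v. S = -\tfrac{1}{2}u^{2} - \tfrac{3}{4}uv + \tfrac{87}{4}u + \tfrac{4}{3}v^{2} + \tfrac{28}{3}v.
  reduce S modulo (f_1, f_2, f_3, h_4, h_5):
  remainder -\tfrac{2501}{48}v^{2} - \tfrac{233}{24}v + \tfrac{64855}{48} ≠ 0; add h_6 = -\tfrac{2501}{48}v^{2} - \tfrac{233}{24}v + \tfrac{64855}{48} to the basis.

S(f_2,h_5): lcm = uv^{3}. S = \tfrac{807}{80}uv^{2} + \tfrac{215}{8}uv - \tfrac{4385}{16}u - \tfrac{3}{4}v^{3} + \tfrac{87}{4}v^{2}.
  reduce S modulo (f_1, f_2, f_3, h_4, h_5, h_6):
  remainder -\tfrac{24958989}{200080}v + \tfrac{24958989}{40016} ≠ 0; add h_7 = -\tfrac{24958989}{200080}v + \tfrac{24958989}{40016} to the basis.

The other S-polynomials (S(f_1,h_4), S(f_2,h_4), S(f_3,h_4), S(f_1,h_5), S(f_3,h_5), S(h_4,h_5), S(f_1,h_6), S(f_2,h_6), S(f_3,h_6), S(h_4,h_6), S(h_5,h_6), S(f_1,h_7), S(f_2,h_7), S(f_3,h_7), S(h_4,h_7), S(h_5,h_7), S(h_6,h_7)) all reduce to 0 modulo the current basis, so we have a Gröbner basis.
Inter-reduce: drop elements whose leading term is divisible by another's, tail-reduce, and make monic.
Reduced Gröbner basis: {u + 4, v - 5}.

Since the basis is lex-ordered, v - 5 is univariate in v. Its roots are {5}. Back-substituting each root into the other basis elements fixes the other coordinates.
  v = 5: the earlier basis element becomes u + 4 = 0, giving u = -4 — point (-4, 5).

{(-4, 5)}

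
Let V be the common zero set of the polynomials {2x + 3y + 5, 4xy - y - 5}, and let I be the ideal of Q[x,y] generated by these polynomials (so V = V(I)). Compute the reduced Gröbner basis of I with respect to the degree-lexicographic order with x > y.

G = {y^{2} + \tfrac{11}{6}y + \tfrac{5}{6}, x + \tfrac{3}{2}y + \tfrac{5}{2}}

f_1 = 2x + 3y + 5, LT = x.
f_2 = 4xy - y - 5, LT = xy.

S(f_1,f_2): lcm = xy. S = \tfrac{3}{2}y^{2} + \tfrac{11}{4}y + \tfrac{5}{4}.
  reduce S modulo (f_1, f_2):
  remainder \tfrac{3}{2}y^{2} + \tfrac{11}{4}y + \tfrac{5}{4} ≠ 0; add g_3 = \tfrac{3}{2}y^{2} + \tfrac{11}{4}y + \tfrac{5}{4} to the basis.

The other S-polynomials (S(f_1,g_3), S(f_2,g_3)) all reduce to 0 modulo the current basis, so we have a Gröbner basis.
Inter-reduce: drop elements whose leading term is divisible by another's, tail-reduce, and make monic.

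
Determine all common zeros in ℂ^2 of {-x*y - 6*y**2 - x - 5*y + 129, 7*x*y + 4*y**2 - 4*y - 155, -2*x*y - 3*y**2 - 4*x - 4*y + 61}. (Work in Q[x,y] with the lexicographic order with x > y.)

Compute a lex Gröbner basis by Buchberger's algorithm.
f_1 = -x*y - x - 6*y**2 - 5*y + 129, LT = x*y.
f_2 = 7*x*y + 4*y**2 - 4*y - 155, LT = x*y.
f_3 = -2*x*y - 4*x - 3*y**2 - 4*y + 61, LT = x*y.

S(f_1,f_2): lcm = x*y. S = x + 38/7*y**2 + 39/7*y - 748/7.
  reduce S modulo (f_1, f_2, f_3):
  remainder x + 38/7*y**2 + 39/7*y - 748/7 ≠ 0; add h_4 = x + 38/7*y**2 + 39/7*y - 748/7 to the basis.

S(f_1,f_3): lcm = x*y. S = -x + 9/2*y**2 + 3*y - 197/2.
  reduce S modulo (f_1, f_2, f_3, h_4):
  remainder 139/14*y**2 + 60/7*y - 2875/14 ≠ 0; add h_5 = 139/14*y**2 + 60/7*y - 2875/14 to the basis.

S(f_1,h_4): lcm = x*y. S = x - 38/7*y**3 + 3/7*y**2 + 783/7*y - 129.
  reduce S modulo (f_1, f_2, f_3, h_4, h_5):
  remainder -110618/19321*y - 553090/19321 ≠ 0; add h_6 = -110618/19321*y - 553090/19321 to the basis.

The other S-polynomials (S(f_2,f_3), S(f_2,h_4), S(f_3,h_4), S(f_1,h_5), S(f_2,h_5), S(f_3,h_5), S(h_4,h_5), S(f_1,h_6), S(f_2,h_6), S(f_3,h_6), S(h_4,h_6), S(h_5,h_6)) all reduce to 0 modulo the current basis, so we have a Gröbner basis.
Inter-reduce: drop elements whose leading term is divisible by another's, tail-reduce, and make monic.
Reduced Gröbner basis: {x + 1, y + 5}.

Elimination: the polynomial y + 5 lies in the elimination ideal for y, so y ∈ {-5}. For each such y, the remaining basis elements (now univariate) give the rest of the solution.
  y = -5: the earlier basis element becomes x + 1 = 0, giving x = -1 — point (-1, -5).
Zero-dimensionality of the ideal guarantees finitely many solutions over ℂ.

{(-1, -5)}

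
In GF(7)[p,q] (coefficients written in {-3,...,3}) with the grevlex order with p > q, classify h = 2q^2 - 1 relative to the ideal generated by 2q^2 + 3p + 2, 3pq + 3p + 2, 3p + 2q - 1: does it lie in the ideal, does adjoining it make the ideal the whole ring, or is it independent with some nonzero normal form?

First compute the reduced Gröbner basis of I by Buchberger's algorithm.
f_1 = 2q^2 + 3p + 2, LT = q^2.
f_2 = 3pq + 3p + 2, LT = pq.
f_3 = 3p + 2q - 1, LT = p.

S(f_1,f_2): lcm = pq^2. S = -2p^2 - pq + p - 3q.
  leading term p^2: subtract (-3p)·f_3 from -2p^2 - pq + p - 3q → -2pq - 2p - 3q
  leading term pq: subtract (-3)·f_2 from -2pq - 2p - 3q → -3q - 1
  leading term q: no divisor's leading term divides it; move -3q to the remainder.
  leading term 1: no divisor's leading term divides it; move -1 to the remainder.
  remainder -3q - 1 ≠ 0; add k_4 = -3q - 1 to the basis.

S(f_1,f_3): leading monomials are coprime, so the S-polynomial reduces to 0 (Buchberger's first criterion).
S(f_2,f_3): lcm = pq. S = -3q^2 + p - 2q + 3.
  leading term q^2: subtract (2)·f_1 from -3q^2 + p - 2q + 3 → 2p - 2q - 1
  leading term p: subtract (3)·f_3 from 2p - 2q - 1 → -q + 2
  leading term q: subtract (-2)·k_4 from -q + 2 → 0
  remainder 0.

S(f_1,k_4): lcm = q^2. S = -2p + 2q + 1.
  leading term p: subtract (-3)·f_3 from -2p + 2q + 1 → q - 2
  leading term q: subtract (2)·k_4 from q - 2 → 0
  remainder 0.

S(f_2,k_4): lcm = pq. S = 3p + 3.
  leading term p: subtract (1)·f_3 from 3p + 3 → -2q - 3
  leading term q: subtract (3)·k_4 from -2q - 3 → 0
  remainder 0.

S(f_3,k_4): leading monomials are coprime, so the S-polynomial reduces to 0 (Buchberger's first criterion).
Every S-polynomial of the final basis reduces to 0, so we have a Gröbner basis.
Inter-reduce: drop elements whose leading term is divisible by another's, tail-reduce, and make monic.
Reduced Gröbner basis: {p + 1, q - 2}.
Label its elements g_1 = p + 1, g_2 = q - 2.

Reduce h = 2q^2 - 1 modulo G:
  leading term q^2: subtract (2q)·g_2 from 2q^2 - 1 → -3q - 1
  leading term q: subtract (-3)·g_2 from -3q - 1 → 0
  normal form = 0.
Since the normal form is 0, h ∈ I.

2q^2 - 1 lies in I (it reduces to 0).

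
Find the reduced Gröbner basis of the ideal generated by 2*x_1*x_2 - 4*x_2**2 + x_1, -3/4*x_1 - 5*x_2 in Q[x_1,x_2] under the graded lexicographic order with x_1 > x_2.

f_1 = 2*x_1*x_2 - 4*x_2**2 + x_1, LT = x_1*x_2.
f_2 = -3/4*x_1 - 5*x_2, LT = x_1.

S(f_1,f_2): lcm = x_1*x_2. S = -26/3*x_2**2 + 1/2*x_1.
  leading term x_2**2: no divisor's leading term divides it; move -26/3*x_2**2 to the remainder.
  leading term x_1: subtract (-2/3)·f_2 from 1/2*x_1 → -10/3*x_2
  leading term x_2: no divisor's leading term divides it; move -10/3*x_2 to the remainder.
  remainder -26/3*x_2**2 - 10/3*x_2 ≠ 0; add g_3 = -26/3*x_2**2 - 10/3*x_2 to the basis.

The other S-polynomials (S(f_1,g_3), S(f_2,g_3)) all reduce to 0 modulo the current basis, so we have a Gröbner basis.
Inter-reduce: drop elements whose leading term is divisible by another's, tail-reduce, and make monic.

G = {x_2**2 + 5/13*x_2, x_1 + 20/3*x_2}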